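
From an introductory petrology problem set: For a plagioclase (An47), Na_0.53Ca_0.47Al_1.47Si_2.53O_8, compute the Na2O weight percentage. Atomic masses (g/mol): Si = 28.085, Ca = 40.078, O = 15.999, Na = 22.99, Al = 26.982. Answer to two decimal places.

Molar mass of Na_0.53Ca_0.47Al_1.47Si_2.53O_8 = 0.53·22.99 + 0.47·40.078 + 1.47·26.982 + 2.53·28.085 + 8·15.999 = 269.732 g/mol.
Each formula unit contains 0.53 Na, equivalent to 0.53/2 = 0.2650 mol Na2O.
M(Na2O) = 2×22.99 + 1×15.999 = 61.979 g/mol.
Mass of Na2O per formula unit = 0.2650 × 61.979 = 16.424 g.
Na2O wt% = 16.424 / 269.732 × 100 = 6.09%.

6.09 wt%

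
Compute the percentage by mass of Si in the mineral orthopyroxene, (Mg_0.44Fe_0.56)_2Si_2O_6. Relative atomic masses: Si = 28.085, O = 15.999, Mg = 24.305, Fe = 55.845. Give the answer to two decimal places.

Formula mass = 0.88*24.305 + 1.12*55.845 + 2*28.085 + 6*15.999 = 236.099 g/mol, of which 56.170 g is Si.
So Si makes up 56.170/236.099 = 0.2379 of the mass, i.e. 23.79%.

23.79 mass %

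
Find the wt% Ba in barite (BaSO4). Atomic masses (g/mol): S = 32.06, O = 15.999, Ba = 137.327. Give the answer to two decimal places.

Formula mass = 1·137.327 + 1·32.06 + 4·15.999 = 233.383 g/mol, of which 137.327 g is Ba.
So Ba makes up 137.327/233.383 = 0.5884 of the mass, i.e. 58.84%.

58.84 wt%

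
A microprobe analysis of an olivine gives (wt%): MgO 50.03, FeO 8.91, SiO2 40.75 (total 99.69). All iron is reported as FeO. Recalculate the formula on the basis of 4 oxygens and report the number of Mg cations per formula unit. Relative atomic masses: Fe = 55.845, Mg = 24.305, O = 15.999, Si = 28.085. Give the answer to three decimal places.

1.824 Mg apfu

50.03 wt% MgO ÷ 40.304 g/mol = 1.24132 mol, giving 1.24132 Mg and 1.24132 O.
8.91 wt% FeO ÷ 71.844 g/mol = 0.12402 mol, giving 0.12402 Fe and 0.12402 O.
40.75 wt% SiO2 ÷ 60.083 g/mol = 0.67823 mol, giving 0.67823 Si and 1.35646 O.
Oxygen sums to 2.72180; scaling by 4/2.72180 = 1.46962 puts the formula on 4 O.
Mg: 1.24132 × 1.46962 = 1.824 atoms per formula unit.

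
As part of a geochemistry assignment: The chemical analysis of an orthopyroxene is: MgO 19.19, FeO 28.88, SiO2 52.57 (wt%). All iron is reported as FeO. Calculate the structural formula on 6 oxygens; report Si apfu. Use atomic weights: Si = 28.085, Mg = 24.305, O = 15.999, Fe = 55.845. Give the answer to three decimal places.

1.998 Si apfu

19.19 wt% MgO ÷ 40.304 g/mol = 0.47613 mol, giving 0.47613 Mg and 0.47613 O.
28.88 wt% FeO ÷ 71.844 g/mol = 0.40198 mol, giving 0.40198 Fe and 0.40198 O.
52.57 wt% SiO2 ÷ 60.083 g/mol = 0.87496 mol, giving 0.87496 Si and 1.74992 O.
Oxygen sums to 2.62803; scaling by 6/2.62803 = 2.28308 puts the formula on 6 O.
Si: 0.87496 × 2.28308 = 1.998 atoms per formula unit.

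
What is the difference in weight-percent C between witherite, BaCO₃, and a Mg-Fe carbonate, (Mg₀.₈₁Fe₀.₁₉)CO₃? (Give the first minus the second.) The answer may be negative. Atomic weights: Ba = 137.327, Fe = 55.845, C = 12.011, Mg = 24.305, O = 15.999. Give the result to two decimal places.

-7.21 percentage points

M(BaCO₃) = 197.335 g/mol, so wt% C = 12.011/197.335 × 100 = 6.09%.
M((Mg₀.₈₁Fe₀.₁₉)CO₃) = 90.306 g/mol, so wt% C = 12.011/90.306 × 100 = 13.30%.
6.09 − 13.30 = -7.21 pp.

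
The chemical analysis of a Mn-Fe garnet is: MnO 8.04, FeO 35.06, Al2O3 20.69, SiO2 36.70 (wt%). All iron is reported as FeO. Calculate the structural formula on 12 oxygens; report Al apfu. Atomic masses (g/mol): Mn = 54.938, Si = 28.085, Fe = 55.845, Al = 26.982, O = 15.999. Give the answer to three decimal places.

8.04 wt% MnO ÷ 70.937 g/mol = 0.11334 mol, giving 0.11334 Mn and 0.11334 O.
35.06 wt% FeO ÷ 71.844 g/mol = 0.48800 mol, giving 0.48800 Fe and 0.48800 O.
20.69 wt% Al2O3 ÷ 101.961 g/mol = 0.20292 mol, giving 0.40584 Al and 0.60876 O.
36.70 wt% SiO2 ÷ 60.083 g/mol = 0.61082 mol, giving 0.61082 Si and 1.22164 O.
Oxygen sums to 2.43174; scaling by 12/2.43174 = 4.93474 puts the formula on 12 O.
Al: 0.40584 × 4.93474 = 2.003 atoms per formula unit.

2.003 Al apfu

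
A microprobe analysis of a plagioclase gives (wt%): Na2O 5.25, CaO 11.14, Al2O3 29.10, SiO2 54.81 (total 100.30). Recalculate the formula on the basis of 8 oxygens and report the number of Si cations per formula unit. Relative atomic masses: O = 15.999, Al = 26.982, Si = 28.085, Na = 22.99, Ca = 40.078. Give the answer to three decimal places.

2.462 Si apfu

5.25 wt% Na2O ÷ 61.979 g/mol = 0.08471 mol, giving 0.16942 Na and 0.08471 O.
11.14 wt% CaO ÷ 56.077 g/mol = 0.19866 mol, giving 0.19866 Ca and 0.19866 O.
29.10 wt% Al2O3 ÷ 101.961 g/mol = 0.28540 mol, giving 0.57080 Al and 0.85620 O.
54.81 wt% SiO2 ÷ 60.083 g/mol = 0.91224 mol, giving 0.91224 Si and 1.82448 O.
Oxygen sums to 2.96405; scaling by 8/2.96405 = 2.69901 puts the formula on 8 O.
Si: 0.91224 × 2.69901 = 2.462 atoms per formula unit.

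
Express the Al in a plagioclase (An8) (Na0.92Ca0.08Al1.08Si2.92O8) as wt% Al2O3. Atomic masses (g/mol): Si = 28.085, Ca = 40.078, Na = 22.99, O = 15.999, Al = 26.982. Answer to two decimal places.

Molar mass of Na0.92Ca0.08Al1.08Si2.92O8 = 0.92·22.99 + 0.08·40.078 + 1.08·26.982 + 2.92·28.085 + 8·15.999 = 263.498 g/mol.
Each formula unit contains 1.08 Al, equivalent to 1.08/2 = 0.5400 mol Al2O3.
M(Al2O3) = 2×26.982 + 3×15.999 = 101.961 g/mol.
Mass of Al2O3 per formula unit = 0.5400 × 101.961 = 55.059 g.
Al2O3 wt% = 55.059 / 263.498 × 100 = 20.90%.

20.90 wt%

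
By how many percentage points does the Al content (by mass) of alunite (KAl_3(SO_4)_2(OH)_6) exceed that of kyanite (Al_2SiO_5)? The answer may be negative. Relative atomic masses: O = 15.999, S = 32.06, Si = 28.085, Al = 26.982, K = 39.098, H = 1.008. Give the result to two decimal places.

-13.76 percentage points

Al in KAl_3(SO_4)_2(OH)_6: molar mass 414.198 g/mol; 3×26.982 = 80.946 g → 19.54 wt%.
Al in Al_2SiO_5: molar mass 162.044 g/mol; 2×26.982 = 53.964 g → 33.30 wt%.
Difference = 19.54 − 33.30 = -13.76 percentage points.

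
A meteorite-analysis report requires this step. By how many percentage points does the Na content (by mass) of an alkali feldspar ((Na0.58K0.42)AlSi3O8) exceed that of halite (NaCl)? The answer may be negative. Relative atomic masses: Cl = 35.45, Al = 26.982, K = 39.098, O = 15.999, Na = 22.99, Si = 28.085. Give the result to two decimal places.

-34.38 percentage points

First mineral: 13.334 g Na in 268.984 g formula = 4.96 wt% Na.
Second mineral: 22.990 g Na in 58.440 g formula = 39.34 wt% Na.
4.96% − 39.34% gives a difference of -34.38 percentage points.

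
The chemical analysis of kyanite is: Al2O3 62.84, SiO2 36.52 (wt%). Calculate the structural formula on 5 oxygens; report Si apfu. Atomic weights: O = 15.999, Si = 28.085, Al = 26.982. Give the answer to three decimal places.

62.84 wt% Al2O3 ÷ 101.961 g/mol = 0.61631 mol, giving 1.23262 Al and 1.84893 O.
36.52 wt% SiO2 ÷ 60.083 g/mol = 0.60783 mol, giving 0.60783 Si and 1.21566 O.
Oxygen sums to 3.06459; scaling by 5/3.06459 = 1.63154 puts the formula on 5 O.
Si: 0.60783 × 1.63154 = 0.992 atoms per formula unit.

0.992 Si apfu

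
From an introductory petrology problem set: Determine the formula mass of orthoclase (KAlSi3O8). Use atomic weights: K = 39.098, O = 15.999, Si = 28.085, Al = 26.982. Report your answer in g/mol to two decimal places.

K: 1 × 39.098 = 39.0980
Al: 1 × 26.982 = 26.9820
Si: 3 × 28.085 = 84.2550
O: 8 × 15.999 = 127.9920
Summing the contributions gives the formula mass.

278.33 g/mol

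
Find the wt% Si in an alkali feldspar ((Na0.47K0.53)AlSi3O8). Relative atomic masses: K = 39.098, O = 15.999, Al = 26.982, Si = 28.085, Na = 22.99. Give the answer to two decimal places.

31.12 mass %

Molar mass of (Na0.47K0.53)AlSi3O8: 0.47×22.99 + 0.53×39.098 + 1×26.982 + 3×28.085 + 8×15.999 = 270.756 g/mol.
Mass of Si per formula unit: 3 × 28.085 = 84.255 g.
Weight fraction Si = 84.255 / 270.756 = 0.3112.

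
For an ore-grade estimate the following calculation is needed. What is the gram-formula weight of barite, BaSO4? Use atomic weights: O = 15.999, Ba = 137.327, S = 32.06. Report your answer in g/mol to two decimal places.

The formula mass is the sum 1(137.327) + 1(32.06) + 4(15.999).

233.38 g/mol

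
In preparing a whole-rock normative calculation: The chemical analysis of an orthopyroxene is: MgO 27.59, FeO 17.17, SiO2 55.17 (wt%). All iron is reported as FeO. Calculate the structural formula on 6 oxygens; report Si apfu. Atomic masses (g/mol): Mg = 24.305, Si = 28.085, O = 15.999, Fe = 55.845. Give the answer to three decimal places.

MgO: 27.59/40.304 = 0.68455 mol → 0.68455 mol Mg, 0.68455 mol O.
FeO: 17.17/71.844 = 0.23899 mol → 0.23899 mol Fe, 0.23899 mol O.
SiO2: 55.17/60.083 = 0.91823 mol → 0.91823 mol Si, 1.83646 mol O.
Total oxygen = 2.76000 mol. Normalization factor = 6/2.76000 = 2.17391.
Si per 6 O = 0.91823 × 2.17391 = 1.996.

1.996 Si apfu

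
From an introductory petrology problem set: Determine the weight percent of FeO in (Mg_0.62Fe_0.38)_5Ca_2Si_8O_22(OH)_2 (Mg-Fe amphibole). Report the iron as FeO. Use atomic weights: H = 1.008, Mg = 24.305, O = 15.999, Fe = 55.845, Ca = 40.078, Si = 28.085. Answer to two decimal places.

15.65 wt%

Formula mass = 872.279 g/mol.
1.90 Fe → 1.9000 mol FeO per formula unit; M(FeO) = 71.844, so FeO mass = 136.504 g.
136.504/872.279 × 100 = 15.65 wt%.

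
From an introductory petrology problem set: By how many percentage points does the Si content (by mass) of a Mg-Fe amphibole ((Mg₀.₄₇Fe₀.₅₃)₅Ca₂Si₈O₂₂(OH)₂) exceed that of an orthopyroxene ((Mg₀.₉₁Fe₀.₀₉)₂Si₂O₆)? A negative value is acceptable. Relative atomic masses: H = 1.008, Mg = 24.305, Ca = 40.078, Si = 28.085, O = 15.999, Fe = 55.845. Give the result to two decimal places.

-2.13 percentage points

M((Mg₀.₄₇Fe₀.₅₃)₅Ca₂Si₈O₂₂(OH)₂) = 895.934 g/mol, so wt% Si = 224.680/895.934 × 100 = 25.08%.
M((Mg₀.₉₁Fe₀.₀₉)₂Si₂O₆) = 206.451 g/mol, so wt% Si = 56.170/206.451 × 100 = 27.21%.
25.08 − 27.21 = -2.13 pp.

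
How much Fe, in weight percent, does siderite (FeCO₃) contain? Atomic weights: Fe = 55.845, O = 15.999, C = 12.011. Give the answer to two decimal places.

M(FeCO₃) = 115.853 g/mol.
Fe contributes 1 × 55.845 = 55.845 g per mole.
55.845/115.853 = 0.4820 → 48.20%.

48.20 weight percent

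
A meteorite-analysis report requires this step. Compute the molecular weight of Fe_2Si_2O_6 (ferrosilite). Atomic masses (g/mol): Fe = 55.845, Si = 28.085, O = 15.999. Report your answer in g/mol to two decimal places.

263.85 g/mol

Fe: 2 × 55.845 = 111.6900
Si: 2 × 28.085 = 56.1700
O: 6 × 15.999 = 95.9940
Summing the contributions gives the formula mass.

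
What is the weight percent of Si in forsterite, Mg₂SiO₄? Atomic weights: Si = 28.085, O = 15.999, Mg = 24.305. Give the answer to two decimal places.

19.96 wt%

M(Mg₂SiO₄) = 140.691 g/mol.
Si contributes 1 × 28.085 = 28.085 g per mole.
28.085/140.691 = 0.1996 → 19.96%.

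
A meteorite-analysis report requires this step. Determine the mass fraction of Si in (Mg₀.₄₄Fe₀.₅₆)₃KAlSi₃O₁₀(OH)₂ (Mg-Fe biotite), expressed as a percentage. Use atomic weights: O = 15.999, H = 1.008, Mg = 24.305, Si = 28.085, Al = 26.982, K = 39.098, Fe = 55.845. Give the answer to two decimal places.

M((Mg₀.₄₄Fe₀.₅₆)₃KAlSi₃O₁₀(OH)₂) = 470.241 g/mol.
Si contributes 3 × 28.085 = 84.255 g per mole.
84.255/470.241 = 0.1792 → 17.92%.

17.92 wt%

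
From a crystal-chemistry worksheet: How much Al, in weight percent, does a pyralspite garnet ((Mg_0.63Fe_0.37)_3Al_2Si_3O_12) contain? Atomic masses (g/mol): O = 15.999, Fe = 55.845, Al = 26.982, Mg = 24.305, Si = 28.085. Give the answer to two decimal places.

Molar mass of (Mg_0.63Fe_0.37)_3Al_2Si_3O_12: 1.89·24.305 + 1.11·55.845 + 2·26.982 + 3·28.085 + 12·15.999 = 438.131 g/mol.
Mass of Al per formula unit: 2 × 26.982 = 53.964 g.
Weight fraction Al = 53.964 / 438.131 = 0.1232.

12.32 weight percent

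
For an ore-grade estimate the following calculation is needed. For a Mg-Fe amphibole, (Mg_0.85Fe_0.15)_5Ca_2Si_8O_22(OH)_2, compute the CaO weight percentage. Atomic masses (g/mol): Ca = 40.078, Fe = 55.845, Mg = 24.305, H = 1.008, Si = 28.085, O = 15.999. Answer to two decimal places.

13.42 wt%

Molar mass of (Mg_0.85Fe_0.15)_5Ca_2Si_8O_22(OH)_2 = 4.25×24.305 + 0.75×55.845 + 2×40.078 + 8×28.085 + 24×15.999 + 2×1.008 = 836.008 g/mol.
Each formula unit contains 2 Ca, equivalent to 2/1 = 2.0000 mol CaO.
M(CaO) = 1×40.078 + 1×15.999 = 56.077 g/mol.
Mass of CaO per formula unit = 2.0000 × 56.077 = 112.154 g.
CaO wt% = 112.154 / 836.008 × 100 = 13.42%.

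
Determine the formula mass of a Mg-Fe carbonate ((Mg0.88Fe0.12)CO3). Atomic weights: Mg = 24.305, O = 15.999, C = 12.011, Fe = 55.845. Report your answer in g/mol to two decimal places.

The formula mass is the sum 0.88*24.305 + 0.12*55.845 + 1*12.011 + 3*15.999.

88.10 g/mol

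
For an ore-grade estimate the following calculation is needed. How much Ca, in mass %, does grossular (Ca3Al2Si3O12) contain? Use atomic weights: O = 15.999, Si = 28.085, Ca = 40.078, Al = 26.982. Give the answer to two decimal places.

M(Ca3Al2Si3O12) = 450.441 g/mol.
Ca contributes 3 × 40.078 = 120.234 g per mole.
120.234/450.441 = 0.2669 → 26.69%.

26.69 mass %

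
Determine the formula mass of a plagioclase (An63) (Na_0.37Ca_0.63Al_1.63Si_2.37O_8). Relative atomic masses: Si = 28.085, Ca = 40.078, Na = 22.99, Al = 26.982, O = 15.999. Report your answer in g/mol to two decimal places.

272.29 g/mol

The formula mass is the sum 0.37·22.99 + 0.63·40.078 + 1.63·26.982 + 2.37·28.085 + 8·15.999.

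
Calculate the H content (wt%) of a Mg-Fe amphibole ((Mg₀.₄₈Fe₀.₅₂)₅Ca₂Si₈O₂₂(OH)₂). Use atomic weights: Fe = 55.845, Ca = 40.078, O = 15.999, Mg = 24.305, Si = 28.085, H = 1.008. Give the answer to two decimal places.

0.23 wt%

M((Mg₀.₄₈Fe₀.₅₂)₅Ca₂Si₈O₂₂(OH)₂) = 894.357 g/mol.
H contributes 2 × 1.008 = 2.016 g per mole.
2.016/894.357 = 0.0023 → 0.23%.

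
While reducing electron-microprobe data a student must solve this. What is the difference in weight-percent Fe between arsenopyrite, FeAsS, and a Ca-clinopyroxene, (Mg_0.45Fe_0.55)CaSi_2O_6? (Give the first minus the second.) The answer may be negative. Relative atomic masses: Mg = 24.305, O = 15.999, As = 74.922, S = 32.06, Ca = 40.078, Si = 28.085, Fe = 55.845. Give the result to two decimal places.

M(FeAsS) = 162.827 g/mol, so wt% Fe = 55.845/162.827 × 100 = 34.30%.
M((Mg_0.45Fe_0.55)CaSi_2O_6) = 233.894 g/mol, so wt% Fe = 30.715/233.894 × 100 = 13.13%.
34.30 − 13.13 = 21.17 pp.

21.17 percentage points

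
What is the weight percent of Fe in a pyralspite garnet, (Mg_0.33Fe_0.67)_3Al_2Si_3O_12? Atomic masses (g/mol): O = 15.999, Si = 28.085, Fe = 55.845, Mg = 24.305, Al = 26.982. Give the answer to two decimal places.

Formula mass = 0.99×24.305 + 2.01×55.845 + 2×26.982 + 3×28.085 + 12×15.999 = 466.517 g/mol, of which 112.248 g is Fe.
So Fe makes up 112.248/466.517 = 0.2406 of the mass, i.e. 24.06%.

24.06 wt%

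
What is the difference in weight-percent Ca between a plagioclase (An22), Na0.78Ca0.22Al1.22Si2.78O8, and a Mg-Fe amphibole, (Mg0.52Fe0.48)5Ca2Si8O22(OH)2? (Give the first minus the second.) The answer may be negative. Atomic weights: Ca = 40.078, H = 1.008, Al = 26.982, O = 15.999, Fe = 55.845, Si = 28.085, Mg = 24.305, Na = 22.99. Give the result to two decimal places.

-5.71 percentage points

First mineral: 8.817 g Ca in 265.736 g formula = 3.32 wt% Ca.
Second mineral: 80.156 g Ca in 888.049 g formula = 9.03 wt% Ca.
3.32% − 9.03% gives a difference of -5.71 percentage points.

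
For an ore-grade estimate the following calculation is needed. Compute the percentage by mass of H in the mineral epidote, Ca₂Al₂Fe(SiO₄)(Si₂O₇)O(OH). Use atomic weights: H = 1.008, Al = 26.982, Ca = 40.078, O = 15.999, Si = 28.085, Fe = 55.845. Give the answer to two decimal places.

0.21 wt%

Molar mass of Ca₂Al₂Fe(SiO₄)(Si₂O₇)O(OH): 2×40.078 + 2×26.982 + 1×55.845 + 3×28.085 + 13×15.999 + 1×1.008 = 483.215 g/mol.
Mass of H per formula unit: 1 × 1.008 = 1.008 g.
Weight fraction H = 1.008 / 483.215 = 0.0021.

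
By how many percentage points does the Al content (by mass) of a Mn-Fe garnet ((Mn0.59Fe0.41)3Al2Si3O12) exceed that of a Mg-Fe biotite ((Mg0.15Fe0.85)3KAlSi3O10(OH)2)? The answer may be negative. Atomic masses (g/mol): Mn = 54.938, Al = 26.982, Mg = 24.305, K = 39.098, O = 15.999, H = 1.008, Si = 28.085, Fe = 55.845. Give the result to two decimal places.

Al in (Mn0.59Fe0.41)3Al2Si3O12: molar mass 496.137 g/mol; 2×26.982 = 53.964 g → 10.88 wt%.
Al in (Mg0.15Fe0.85)3KAlSi3O10(OH)2: molar mass 497.681 g/mol; 1×26.982 = 26.982 g → 5.42 wt%.
Difference = 10.88 − 5.42 = 5.46 percentage points.

5.46 percentage points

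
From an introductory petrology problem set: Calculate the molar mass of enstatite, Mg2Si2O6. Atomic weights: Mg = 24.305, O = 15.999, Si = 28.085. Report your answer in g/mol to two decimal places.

200.77 g/mol

The formula mass is the sum 2(24.305) + 2(28.085) + 6(15.999).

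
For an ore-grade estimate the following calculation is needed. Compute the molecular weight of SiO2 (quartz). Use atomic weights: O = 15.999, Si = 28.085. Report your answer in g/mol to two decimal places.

60.08 g/mol

Si: 1 × 28.085 = 28.0850
O: 2 × 15.999 = 31.9980
Summing the contributions gives the formula mass.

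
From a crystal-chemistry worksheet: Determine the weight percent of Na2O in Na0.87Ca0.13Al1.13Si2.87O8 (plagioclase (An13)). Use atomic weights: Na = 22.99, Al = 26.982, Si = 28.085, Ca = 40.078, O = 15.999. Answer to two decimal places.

10.20 wt%

Formula mass = 264.297 g/mol.
0.87 Na → 0.4350 mol Na2O per formula unit; M(Na2O) = 61.979, so Na2O mass = 26.961 g.
26.961/264.297 × 100 = 10.20 wt%.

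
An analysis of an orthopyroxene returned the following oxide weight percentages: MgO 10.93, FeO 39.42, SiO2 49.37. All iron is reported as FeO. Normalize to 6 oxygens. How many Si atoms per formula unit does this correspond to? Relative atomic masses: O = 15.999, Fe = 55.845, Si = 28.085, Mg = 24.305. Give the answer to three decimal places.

2.001 Si apfu

MgO: 10.93/40.304 = 0.27119 mol → 0.27119 mol Mg, 0.27119 mol O.
FeO: 39.42/71.844 = 0.54869 mol → 0.54869 mol Fe, 0.54869 mol O.
SiO2: 49.37/60.083 = 0.82170 mol → 0.82170 mol Si, 1.64340 mol O.
Total oxygen = 2.46328 mol. Normalization factor = 6/2.46328 = 2.43578.
Si per 6 O = 0.82170 × 2.43578 = 2.001.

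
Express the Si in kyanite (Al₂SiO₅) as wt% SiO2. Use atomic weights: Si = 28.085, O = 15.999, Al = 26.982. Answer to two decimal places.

Molar mass of Al₂SiO₅ = 2·26.982 + 1·28.085 + 5·15.999 = 162.044 g/mol.
Each formula unit contains 1 Si, equivalent to 1/1 = 1.0000 mol SiO2.
M(SiO2) = 1×28.085 + 2×15.999 = 60.083 g/mol.
Mass of SiO2 per formula unit = 1.0000 × 60.083 = 60.083 g.
SiO2 wt% = 60.083 / 162.044 × 100 = 37.08%.

37.08 wt%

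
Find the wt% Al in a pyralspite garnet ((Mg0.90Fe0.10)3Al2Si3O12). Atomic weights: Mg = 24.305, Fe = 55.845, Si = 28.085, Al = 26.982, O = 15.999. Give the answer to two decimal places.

13.08 mass %

Formula mass = 2.70*24.305 + 0.30*55.845 + 2*26.982 + 3*28.085 + 12*15.999 = 412.584 g/mol, of which 53.964 g is Al.
So Al makes up 53.964/412.584 = 0.1308 of the mass, i.e. 13.08%.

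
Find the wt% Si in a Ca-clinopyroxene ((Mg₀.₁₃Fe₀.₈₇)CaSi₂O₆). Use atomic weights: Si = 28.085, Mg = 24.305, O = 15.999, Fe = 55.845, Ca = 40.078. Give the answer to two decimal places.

Molar mass of (Mg₀.₁₃Fe₀.₈₇)CaSi₂O₆: 0.13·24.305 + 0.87·55.845 + 1·40.078 + 2·28.085 + 6·15.999 = 243.987 g/mol.
Mass of Si per formula unit: 2 × 28.085 = 56.170 g.
Weight fraction Si = 56.170 / 243.987 = 0.2302.

23.02 weight percent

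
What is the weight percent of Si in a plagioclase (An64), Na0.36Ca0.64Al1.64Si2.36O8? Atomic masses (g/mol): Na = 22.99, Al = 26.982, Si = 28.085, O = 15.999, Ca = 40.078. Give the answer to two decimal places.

Formula mass = 0.36*22.99 + 0.64*40.078 + 1.64*26.982 + 2.36*28.085 + 8*15.999 = 272.449 g/mol, of which 66.281 g is Si.
So Si makes up 66.281/272.449 = 0.2433 of the mass, i.e. 24.33%.

24.33 weight percent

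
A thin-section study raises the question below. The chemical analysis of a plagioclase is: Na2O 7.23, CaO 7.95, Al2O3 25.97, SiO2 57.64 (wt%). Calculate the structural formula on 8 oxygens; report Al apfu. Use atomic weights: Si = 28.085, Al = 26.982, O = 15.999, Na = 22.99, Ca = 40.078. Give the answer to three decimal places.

1.386 Al apfu

Na2O (M=61.979): mol = 0.11665; Na = 0.23330, O = 0.11665.
CaO (M=56.077): mol = 0.14177; Ca = 0.14177, O = 0.14177.
Al2O3 (M=101.961): mol = 0.25471; Al = 0.50942, O = 0.76413.
SiO2 (M=60.083): mol = 0.95934; Si = 0.95934, O = 1.91868.
ΣO = 2.94123; factor = 8/ΣO = 2.71995.
Al apfu = 0.50942 × 2.71995 = 1.386.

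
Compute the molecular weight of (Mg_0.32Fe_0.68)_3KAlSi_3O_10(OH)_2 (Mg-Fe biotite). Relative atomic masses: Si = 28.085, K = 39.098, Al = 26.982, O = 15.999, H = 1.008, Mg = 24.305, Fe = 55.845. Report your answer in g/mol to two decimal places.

481.60 g/mol

M = 0.96(24.305) + 2.04(55.845) + 1(39.098) + 1(26.982) + 3(28.085) + 12(15.999) + 2(1.008)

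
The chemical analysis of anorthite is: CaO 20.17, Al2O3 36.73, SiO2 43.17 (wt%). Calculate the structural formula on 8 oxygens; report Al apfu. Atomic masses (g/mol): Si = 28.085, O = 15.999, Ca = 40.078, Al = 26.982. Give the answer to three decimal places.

2.003 Al apfu

CaO (M=56.077): mol = 0.35968; Ca = 0.35968, O = 0.35968.
Al2O3 (M=101.961): mol = 0.36024; Al = 0.72048, O = 1.08072.
SiO2 (M=60.083): mol = 0.71851; Si = 0.71851, O = 1.43702.
ΣO = 2.87742; factor = 8/ΣO = 2.78027.
Al apfu = 0.72048 × 2.78027 = 2.003.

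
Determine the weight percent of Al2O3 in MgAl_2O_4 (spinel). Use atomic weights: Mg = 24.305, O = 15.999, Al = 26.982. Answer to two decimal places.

Formula mass = 142.265 g/mol.
2 Al → 1.0000 mol Al2O3 per formula unit; M(Al2O3) = 101.961, so Al2O3 mass = 101.961 g.
101.961/142.265 × 100 = 71.67 wt%.

71.67 wt%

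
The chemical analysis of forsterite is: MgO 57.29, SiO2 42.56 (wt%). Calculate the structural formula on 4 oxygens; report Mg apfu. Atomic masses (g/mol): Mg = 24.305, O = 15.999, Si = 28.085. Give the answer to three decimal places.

2.003 Mg apfu

MgO (M=40.304): mol = 1.42145; Mg = 1.42145, O = 1.42145.
SiO2 (M=60.083): mol = 0.70835; Si = 0.70835, O = 1.41670.
ΣO = 2.83815; factor = 4/ΣO = 1.40937.
Mg apfu = 1.42145 × 1.40937 = 2.003.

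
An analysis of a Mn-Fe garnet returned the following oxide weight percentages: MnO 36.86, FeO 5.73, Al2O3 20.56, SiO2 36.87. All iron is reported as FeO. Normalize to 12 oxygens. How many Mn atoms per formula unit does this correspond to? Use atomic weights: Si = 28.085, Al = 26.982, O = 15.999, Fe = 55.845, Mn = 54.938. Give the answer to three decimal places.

MnO: 36.86/70.937 = 0.51962 mol → 0.51962 mol Mn, 0.51962 mol O.
FeO: 5.73/71.844 = 0.07976 mol → 0.07976 mol Fe, 0.07976 mol O.
Al2O3: 20.56/101.961 = 0.20165 mol → 0.40330 mol Al, 0.60495 mol O.
SiO2: 36.87/60.083 = 0.61365 mol → 0.61365 mol Si, 1.22730 mol O.
Total oxygen = 2.43163 mol. Normalization factor = 12/2.43163 = 4.93496.
Mn per 12 O = 0.51962 × 4.93496 = 2.564.

2.564 Mn apfu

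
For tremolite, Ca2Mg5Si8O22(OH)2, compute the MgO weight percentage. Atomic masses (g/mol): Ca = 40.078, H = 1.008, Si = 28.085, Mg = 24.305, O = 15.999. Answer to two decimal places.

M(Ca2Mg5Si8O22(OH)2) = 812.353 g/mol; M(MgO) = 40.304 g/mol.
Moles MgO per formula unit = 5 Mg ÷ 1 = 5.0000.
MgO fraction = (5.0000 × 40.304) / 812.353 = 201.520/812.353 = 0.2481.

24.81 wt%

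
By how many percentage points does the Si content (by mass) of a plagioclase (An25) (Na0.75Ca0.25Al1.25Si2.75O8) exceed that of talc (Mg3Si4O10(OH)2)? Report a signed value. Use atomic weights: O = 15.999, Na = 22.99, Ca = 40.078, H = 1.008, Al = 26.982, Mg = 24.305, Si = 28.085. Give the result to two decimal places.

First mineral: 77.234 g Si in 266.215 g formula = 29.01 wt% Si.
Second mineral: 112.340 g Si in 379.259 g formula = 29.62 wt% Si.
29.01% − 29.62% gives a difference of -0.61 percentage points.

-0.61 percentage points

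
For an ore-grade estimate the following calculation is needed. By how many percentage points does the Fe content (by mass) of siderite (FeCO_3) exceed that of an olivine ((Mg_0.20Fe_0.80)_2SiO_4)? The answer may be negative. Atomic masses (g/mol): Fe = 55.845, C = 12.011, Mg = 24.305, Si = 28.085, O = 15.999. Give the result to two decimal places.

1.46 percentage points

Fe in FeCO_3: molar mass 115.853 g/mol; 1×55.845 = 55.845 g → 48.20 wt%.
Fe in (Mg_0.20Fe_0.80)_2SiO_4: molar mass 191.155 g/mol; 1.60×55.845 = 89.352 g → 46.74 wt%.
Difference = 48.20 − 46.74 = 1.46 percentage points.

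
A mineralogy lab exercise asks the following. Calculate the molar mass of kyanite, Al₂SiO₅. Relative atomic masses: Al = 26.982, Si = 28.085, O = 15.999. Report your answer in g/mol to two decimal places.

The formula mass is the sum 2·26.982 + 1·28.085 + 5·15.999.

162.04 g/mol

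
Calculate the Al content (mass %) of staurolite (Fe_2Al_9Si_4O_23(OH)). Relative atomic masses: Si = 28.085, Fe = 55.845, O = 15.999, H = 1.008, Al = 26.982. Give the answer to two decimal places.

Molar mass of Fe_2Al_9Si_4O_23(OH): 2·55.845 + 9·26.982 + 4·28.085 + 24·15.999 + 1·1.008 = 851.852 g/mol.
Mass of Al per formula unit: 9 × 26.982 = 242.838 g.
Weight fraction Al = 242.838 / 851.852 = 0.2851.

28.51 mass %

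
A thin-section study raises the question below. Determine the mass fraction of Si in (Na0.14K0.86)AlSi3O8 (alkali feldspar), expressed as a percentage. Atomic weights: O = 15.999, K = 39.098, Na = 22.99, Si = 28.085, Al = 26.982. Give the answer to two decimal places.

Formula mass = 0.14*22.99 + 0.86*39.098 + 1*26.982 + 3*28.085 + 8*15.999 = 276.072 g/mol, of which 84.255 g is Si.
So Si makes up 84.255/276.072 = 0.3052 of the mass, i.e. 30.52%.

30.52 weight percent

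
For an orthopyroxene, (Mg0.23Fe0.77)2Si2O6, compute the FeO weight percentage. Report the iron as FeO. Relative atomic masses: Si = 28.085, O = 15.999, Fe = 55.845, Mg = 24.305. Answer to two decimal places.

44.37 wt%

Formula mass = 249.346 g/mol.
1.54 Fe → 1.5400 mol FeO per formula unit; M(FeO) = 71.844, so FeO mass = 110.640 g.
110.640/249.346 × 100 = 44.37 wt%.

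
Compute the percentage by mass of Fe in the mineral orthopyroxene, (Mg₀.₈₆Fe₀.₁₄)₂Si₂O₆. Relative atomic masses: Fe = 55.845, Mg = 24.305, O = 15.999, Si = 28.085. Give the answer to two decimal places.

Formula mass = 1.72*24.305 + 0.28*55.845 + 2*28.085 + 6*15.999 = 209.605 g/mol, of which 15.637 g is Fe.
So Fe makes up 15.637/209.605 = 0.0746 of the mass, i.e. 7.46%.

7.46 weight percent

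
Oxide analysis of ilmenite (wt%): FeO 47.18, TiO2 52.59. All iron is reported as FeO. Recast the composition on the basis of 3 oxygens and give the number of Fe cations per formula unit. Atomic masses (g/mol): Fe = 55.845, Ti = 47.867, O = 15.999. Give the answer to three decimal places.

47.18 wt% FeO ÷ 71.844 g/mol = 0.65670 mol, giving 0.65670 Fe and 0.65670 O.
52.59 wt% TiO2 ÷ 79.865 g/mol = 0.65849 mol, giving 0.65849 Ti and 1.31698 O.
Oxygen sums to 1.97368; scaling by 3/1.97368 = 1.52000 puts the formula on 3 O.
Fe: 0.65670 × 1.52000 = 0.998 atoms per formula unit.

0.998 Fe apfu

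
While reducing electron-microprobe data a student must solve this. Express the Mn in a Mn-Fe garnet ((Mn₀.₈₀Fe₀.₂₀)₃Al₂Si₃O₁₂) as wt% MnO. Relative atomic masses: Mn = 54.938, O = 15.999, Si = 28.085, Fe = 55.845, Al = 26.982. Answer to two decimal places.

Formula mass = 495.565 g/mol.
2.40 Mn → 2.4000 mol MnO per formula unit; M(MnO) = 70.937, so MnO mass = 170.249 g.
170.249/495.565 × 100 = 34.35 wt%.

34.35 wt%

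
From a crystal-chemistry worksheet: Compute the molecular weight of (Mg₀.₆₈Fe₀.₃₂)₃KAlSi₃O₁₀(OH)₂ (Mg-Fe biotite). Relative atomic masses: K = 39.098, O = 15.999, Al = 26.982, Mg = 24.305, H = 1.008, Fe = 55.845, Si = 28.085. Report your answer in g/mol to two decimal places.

447.53 g/mol

M = 2.04×24.305 + 0.96×55.845 + 1×39.098 + 1×26.982 + 3×28.085 + 12×15.999 + 2×1.008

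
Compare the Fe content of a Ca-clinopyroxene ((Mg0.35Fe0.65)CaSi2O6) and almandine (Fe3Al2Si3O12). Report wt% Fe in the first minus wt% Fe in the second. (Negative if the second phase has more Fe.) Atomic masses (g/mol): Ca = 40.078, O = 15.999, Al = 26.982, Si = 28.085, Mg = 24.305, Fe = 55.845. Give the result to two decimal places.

First mineral: 36.299 g Fe in 237.048 g formula = 15.31 wt% Fe.
Second mineral: 167.535 g Fe in 497.742 g formula = 33.66 wt% Fe.
15.31% − 33.66% gives a difference of -18.35 percentage points.

-18.35 percentage points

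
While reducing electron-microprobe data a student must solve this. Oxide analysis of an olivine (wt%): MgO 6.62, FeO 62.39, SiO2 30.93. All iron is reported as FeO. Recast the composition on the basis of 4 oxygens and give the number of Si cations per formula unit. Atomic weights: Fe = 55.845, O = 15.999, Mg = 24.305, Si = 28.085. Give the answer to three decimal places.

0.999 Si apfu

6.62 wt% MgO ÷ 40.304 g/mol = 0.16425 mol, giving 0.16425 Mg and 0.16425 O.
62.39 wt% FeO ÷ 71.844 g/mol = 0.86841 mol, giving 0.86841 Fe and 0.86841 O.
30.93 wt% SiO2 ÷ 60.083 g/mol = 0.51479 mol, giving 0.51479 Si and 1.02958 O.
Oxygen sums to 2.06224; scaling by 4/2.06224 = 1.93964 puts the formula on 4 O.
Si: 0.51479 × 1.93964 = 0.999 atoms per formula unit.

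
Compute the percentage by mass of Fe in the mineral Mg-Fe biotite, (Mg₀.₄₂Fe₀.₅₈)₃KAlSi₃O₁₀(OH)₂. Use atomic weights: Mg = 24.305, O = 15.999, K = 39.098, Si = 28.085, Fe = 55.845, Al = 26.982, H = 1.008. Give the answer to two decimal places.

20.58 mass %

Formula mass = 1.26*24.305 + 1.74*55.845 + 1*39.098 + 1*26.982 + 3*28.085 + 12*15.999 + 2*1.008 = 472.134 g/mol, of which 97.170 g is Fe.
So Fe makes up 97.170/472.134 = 0.2058 of the mass, i.e. 20.58%.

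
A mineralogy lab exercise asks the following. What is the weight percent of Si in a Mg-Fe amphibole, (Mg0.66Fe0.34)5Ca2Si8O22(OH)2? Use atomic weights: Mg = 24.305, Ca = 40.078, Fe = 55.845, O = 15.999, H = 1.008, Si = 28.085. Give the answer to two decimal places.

Formula mass = 3.30*24.305 + 1.70*55.845 + 2*40.078 + 8*28.085 + 24*15.999 + 2*1.008 = 865.971 g/mol, of which 224.680 g is Si.
So Si makes up 224.680/865.971 = 0.2595 of the mass, i.e. 25.95%.

25.95 wt%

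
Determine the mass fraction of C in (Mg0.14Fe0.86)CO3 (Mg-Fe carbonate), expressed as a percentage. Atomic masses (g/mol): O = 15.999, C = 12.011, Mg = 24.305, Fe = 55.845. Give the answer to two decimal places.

10.78 weight percent

Formula mass = 0.14*24.305 + 0.86*55.845 + 1*12.011 + 3*15.999 = 111.437 g/mol, of which 12.011 g is C.
So C makes up 12.011/111.437 = 0.1078 of the mass, i.e. 10.78%.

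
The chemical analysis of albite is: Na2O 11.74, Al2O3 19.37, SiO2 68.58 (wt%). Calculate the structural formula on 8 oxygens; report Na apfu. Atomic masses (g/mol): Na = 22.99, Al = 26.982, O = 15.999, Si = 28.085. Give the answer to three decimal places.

0.996 Na apfu

11.74 wt% Na2O ÷ 61.979 g/mol = 0.18942 mol, giving 0.37884 Na and 0.18942 O.
19.37 wt% Al2O3 ÷ 101.961 g/mol = 0.18997 mol, giving 0.37994 Al and 0.56991 O.
68.58 wt% SiO2 ÷ 60.083 g/mol = 1.14142 mol, giving 1.14142 Si and 2.28284 O.
Oxygen sums to 3.04217; scaling by 8/3.04217 = 2.62970 puts the formula on 8 O.
Na: 0.37884 × 2.62970 = 0.996 atoms per formula unit.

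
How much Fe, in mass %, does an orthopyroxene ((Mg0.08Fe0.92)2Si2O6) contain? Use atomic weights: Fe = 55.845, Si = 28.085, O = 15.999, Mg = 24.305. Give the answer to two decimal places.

M((Mg0.08Fe0.92)2Si2O6) = 258.808 g/mol.
Fe contributes 1.84 × 55.845 = 102.755 g per mole.
102.755/258.808 = 0.3970 → 39.70%.

39.70 mass %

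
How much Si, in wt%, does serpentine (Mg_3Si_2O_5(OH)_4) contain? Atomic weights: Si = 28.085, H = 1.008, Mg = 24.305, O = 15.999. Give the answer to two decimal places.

Formula mass = 3×24.305 + 2×28.085 + 9×15.999 + 4×1.008 = 277.108 g/mol, of which 56.170 g is Si.
So Si makes up 56.170/277.108 = 0.2027 of the mass, i.e. 20.27%.

20.27 wt%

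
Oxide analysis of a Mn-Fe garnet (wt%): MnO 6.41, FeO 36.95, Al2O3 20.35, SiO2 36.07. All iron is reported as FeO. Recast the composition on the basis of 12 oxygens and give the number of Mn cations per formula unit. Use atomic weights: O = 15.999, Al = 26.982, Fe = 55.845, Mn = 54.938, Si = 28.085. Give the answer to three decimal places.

6.41 wt% MnO ÷ 70.937 g/mol = 0.09036 mol, giving 0.09036 Mn and 0.09036 O.
36.95 wt% FeO ÷ 71.844 g/mol = 0.51431 mol, giving 0.51431 Fe and 0.51431 O.
20.35 wt% Al2O3 ÷ 101.961 g/mol = 0.19959 mol, giving 0.39918 Al and 0.59877 O.
36.07 wt% SiO2 ÷ 60.083 g/mol = 0.60034 mol, giving 0.60034 Si and 1.20068 O.
Oxygen sums to 2.40412; scaling by 12/2.40412 = 4.99143 puts the formula on 12 O.
Mn: 0.09036 × 4.99143 = 0.451 atoms per formula unit.

0.451 Mn apfu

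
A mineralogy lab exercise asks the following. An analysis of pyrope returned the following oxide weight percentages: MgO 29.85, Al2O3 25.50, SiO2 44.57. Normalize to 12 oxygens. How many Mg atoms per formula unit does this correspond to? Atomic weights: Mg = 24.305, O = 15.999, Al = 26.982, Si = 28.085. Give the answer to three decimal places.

29.85 wt% MgO ÷ 40.304 g/mol = 0.74062 mol, giving 0.74062 Mg and 0.74062 O.
25.50 wt% Al2O3 ÷ 101.961 g/mol = 0.25010 mol, giving 0.50020 Al and 0.75030 O.
44.57 wt% SiO2 ÷ 60.083 g/mol = 0.74181 mol, giving 0.74181 Si and 1.48362 O.
Oxygen sums to 2.97454; scaling by 12/2.97454 = 4.03424 puts the formula on 12 O.
Mg: 0.74062 × 4.03424 = 2.988 atoms per formula unit.

2.988 Mg apfu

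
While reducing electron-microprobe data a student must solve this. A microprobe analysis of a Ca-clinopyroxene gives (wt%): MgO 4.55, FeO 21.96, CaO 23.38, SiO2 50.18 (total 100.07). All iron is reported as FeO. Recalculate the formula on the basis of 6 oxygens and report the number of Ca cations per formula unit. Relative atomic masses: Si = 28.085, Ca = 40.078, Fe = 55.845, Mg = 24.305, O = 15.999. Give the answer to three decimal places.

MgO (M=40.304): mol = 0.11289; Mg = 0.11289, O = 0.11289.
FeO (M=71.844): mol = 0.30566; Fe = 0.30566, O = 0.30566.
CaO (M=56.077): mol = 0.41693; Ca = 0.41693, O = 0.41693.
SiO2 (M=60.083): mol = 0.83518; Si = 0.83518, O = 1.67036.
ΣO = 2.50584; factor = 6/ΣO = 2.39441.
Ca apfu = 0.41693 × 2.39441 = 0.998.

0.998 Ca apfu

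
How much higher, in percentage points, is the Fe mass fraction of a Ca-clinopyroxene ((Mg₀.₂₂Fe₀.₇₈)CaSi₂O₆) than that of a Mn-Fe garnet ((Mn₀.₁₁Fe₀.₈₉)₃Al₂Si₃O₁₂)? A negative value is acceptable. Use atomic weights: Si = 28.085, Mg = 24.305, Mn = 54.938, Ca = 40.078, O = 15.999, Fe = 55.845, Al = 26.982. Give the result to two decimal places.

-11.91 percentage points

First mineral: 43.559 g Fe in 241.148 g formula = 18.06 wt% Fe.
Second mineral: 149.106 g Fe in 497.443 g formula = 29.97 wt% Fe.
18.06% − 29.97% gives a difference of -11.91 percentage points.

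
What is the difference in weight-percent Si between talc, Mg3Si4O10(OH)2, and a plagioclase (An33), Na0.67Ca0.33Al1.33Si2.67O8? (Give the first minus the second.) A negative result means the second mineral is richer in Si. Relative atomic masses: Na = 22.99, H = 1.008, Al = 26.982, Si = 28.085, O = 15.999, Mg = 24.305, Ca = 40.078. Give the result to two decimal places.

1.59 percentage points

First mineral: 112.340 g Si in 379.259 g formula = 29.62 wt% Si.
Second mineral: 74.987 g Si in 267.494 g formula = 28.03 wt% Si.
29.62% − 28.03% gives a difference of 1.59 percentage points.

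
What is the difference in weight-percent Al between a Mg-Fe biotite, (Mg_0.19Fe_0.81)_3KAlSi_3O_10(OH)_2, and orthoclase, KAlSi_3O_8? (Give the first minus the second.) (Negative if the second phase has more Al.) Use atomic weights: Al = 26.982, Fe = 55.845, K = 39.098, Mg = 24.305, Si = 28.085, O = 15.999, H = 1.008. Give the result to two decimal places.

Al in (Mg_0.19Fe_0.81)_3KAlSi_3O_10(OH)_2: molar mass 493.896 g/mol; 1×26.982 = 26.982 g → 5.46 wt%.
Al in KAlSi_3O_8: molar mass 278.327 g/mol; 1×26.982 = 26.982 g → 9.69 wt%.
Difference = 5.46 − 9.69 = -4.23 percentage points.

-4.23 percentage points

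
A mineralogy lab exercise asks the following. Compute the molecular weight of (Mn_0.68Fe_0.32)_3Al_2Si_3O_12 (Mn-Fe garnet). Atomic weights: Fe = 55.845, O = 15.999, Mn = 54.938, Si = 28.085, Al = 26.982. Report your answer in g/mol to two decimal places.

495.89 g/mol

The formula mass is the sum 2.04*54.938 + 0.96*55.845 + 2*26.982 + 3*28.085 + 12*15.999.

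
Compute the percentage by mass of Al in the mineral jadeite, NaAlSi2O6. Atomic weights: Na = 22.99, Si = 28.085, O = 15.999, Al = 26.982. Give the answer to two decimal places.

Formula mass = 1×22.99 + 1×26.982 + 2×28.085 + 6×15.999 = 202.136 g/mol, of which 26.982 g is Al.
So Al makes up 26.982/202.136 = 0.1335 of the mass, i.e. 13.35%.

13.35 wt%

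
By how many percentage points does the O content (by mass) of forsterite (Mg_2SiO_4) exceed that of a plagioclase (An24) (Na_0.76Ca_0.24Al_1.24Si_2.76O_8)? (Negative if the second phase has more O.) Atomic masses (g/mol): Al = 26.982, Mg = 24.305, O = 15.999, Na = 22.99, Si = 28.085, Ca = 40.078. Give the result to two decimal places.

M(Mg_2SiO_4) = 140.691 g/mol, so wt% O = 63.996/140.691 × 100 = 45.49%.
M(Na_0.76Ca_0.24Al_1.24Si_2.76O_8) = 266.055 g/mol, so wt% O = 127.992/266.055 × 100 = 48.11%.
45.49 − 48.11 = -2.62 pp.

-2.62 percentage points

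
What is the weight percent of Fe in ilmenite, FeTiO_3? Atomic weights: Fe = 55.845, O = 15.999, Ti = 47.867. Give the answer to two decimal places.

36.81 wt%

M(FeTiO_3) = 151.709 g/mol.
Fe contributes 1 × 55.845 = 55.845 g per mole.
55.845/151.709 = 0.3681 → 36.81%.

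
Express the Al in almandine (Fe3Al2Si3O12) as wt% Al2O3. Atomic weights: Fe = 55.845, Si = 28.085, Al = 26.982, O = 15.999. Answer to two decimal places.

Molar mass of Fe3Al2Si3O12 = 3×55.845 + 2×26.982 + 3×28.085 + 12×15.999 = 497.742 g/mol.
Each formula unit contains 2 Al, equivalent to 2/2 = 1.0000 mol Al2O3.
M(Al2O3) = 2×26.982 + 3×15.999 = 101.961 g/mol.
Mass of Al2O3 per formula unit = 1.0000 × 101.961 = 101.961 g.
Al2O3 wt% = 101.961 / 497.742 × 100 = 20.48%.

20.48 wt%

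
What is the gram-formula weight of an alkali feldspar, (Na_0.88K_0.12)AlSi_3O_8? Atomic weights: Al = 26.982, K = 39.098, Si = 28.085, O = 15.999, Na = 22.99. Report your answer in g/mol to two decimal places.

Na: 0.88 × 22.99 = 20.2312
K: 0.12 × 39.098 = 4.6918
Al: 1 × 26.982 = 26.9820
Si: 3 × 28.085 = 84.2550
O: 8 × 15.999 = 127.9920
Summing the contributions gives the formula mass.

264.15 g/mol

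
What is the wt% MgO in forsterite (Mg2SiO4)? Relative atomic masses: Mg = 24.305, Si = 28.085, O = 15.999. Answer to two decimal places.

57.29 wt%

Molar mass of Mg2SiO4 = 2·24.305 + 1·28.085 + 4·15.999 = 140.691 g/mol.
Each formula unit contains 2 Mg, equivalent to 2/1 = 2.0000 mol MgO.
M(MgO) = 1×24.305 + 1×15.999 = 40.304 g/mol.
Mass of MgO per formula unit = 2.0000 × 40.304 = 80.608 g.
MgO wt% = 80.608 / 140.691 × 100 = 57.29%.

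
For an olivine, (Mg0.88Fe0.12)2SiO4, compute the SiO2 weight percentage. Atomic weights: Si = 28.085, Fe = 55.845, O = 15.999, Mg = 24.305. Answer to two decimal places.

M((Mg0.88Fe0.12)2SiO4) = 148.261 g/mol; M(SiO2) = 60.083 g/mol.
Moles SiO2 per formula unit = 1 Si ÷ 1 = 1.0000.
SiO2 fraction = (1.0000 × 60.083) / 148.261 = 60.083/148.261 = 0.4053.

40.53 wt%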